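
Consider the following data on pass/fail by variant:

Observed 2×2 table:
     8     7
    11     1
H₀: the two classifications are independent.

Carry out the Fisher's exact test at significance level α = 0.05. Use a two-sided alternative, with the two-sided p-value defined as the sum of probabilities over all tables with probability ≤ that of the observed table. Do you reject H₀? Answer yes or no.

reject H₀: yes

Margins: r₁=15, r₂=12, c₁=19, c₂=8, n=27
p_obs = C(15,8)·C(12,11)/C(27,19); sum pmf over tables with pmf ≤ p_obs
p-value (two-sided) = 0.04326
At α=0.05: p < α → reject H₀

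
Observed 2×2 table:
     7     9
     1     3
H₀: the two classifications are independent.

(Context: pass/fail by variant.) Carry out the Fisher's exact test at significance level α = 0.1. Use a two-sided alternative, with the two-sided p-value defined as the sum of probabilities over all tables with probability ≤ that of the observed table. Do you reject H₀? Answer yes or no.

reject H₀: no

Margins: r₁=16, r₂=4, c₁=8, c₂=12, n=20
p_obs = C(16,7)·C(4,1)/C(20,8); sum pmf over tables with pmf ≤ p_obs
p-value (two-sided) = 0.61858
At α=0.1: p ≥ α → fail to reject H₀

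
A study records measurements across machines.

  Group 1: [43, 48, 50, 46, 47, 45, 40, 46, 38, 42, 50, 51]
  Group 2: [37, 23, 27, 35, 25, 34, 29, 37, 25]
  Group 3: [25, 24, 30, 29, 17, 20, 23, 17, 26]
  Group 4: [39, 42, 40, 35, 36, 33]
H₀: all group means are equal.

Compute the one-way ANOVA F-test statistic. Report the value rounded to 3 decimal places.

Group means [45.50, 30.22, 23.44, 37.50], grand mean 34.833
SSB = Σnᵢ(x̄ᵢ−x̄)² = 2766.722; SSW = ΣΣ(x−x̄ᵢ)² = 668.278
MSB = 2766.722/3 = 922.2407; MSW = 668.278/32 = 20.8837
F = MSB/MSW = 44.1608
df = (3, 32)

test statistic = 44.161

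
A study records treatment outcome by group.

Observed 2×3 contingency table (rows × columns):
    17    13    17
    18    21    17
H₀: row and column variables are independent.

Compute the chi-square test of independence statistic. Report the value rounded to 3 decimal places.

test statistic = 1.133

Row totals [47, 56], col totals [35, 34, 34], n=103
χ² = (17−15.97)²/15.97 + (13−15.51)²/15.51 + (17−15.51)²/15.51 + (18−19.03)²/19.03 + (21−18.49)²/18.49 + (17−18.49)²/18.49 = 1.1332
df = 2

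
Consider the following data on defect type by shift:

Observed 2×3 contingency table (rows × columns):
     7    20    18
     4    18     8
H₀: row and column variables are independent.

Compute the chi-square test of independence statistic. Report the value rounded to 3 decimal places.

test statistic = 1.843

Row totals [45, 30], col totals [11, 38, 26], n=75
χ² = (7−6.60)²/6.60 + (20−22.80)²/22.80 + (18−15.60)²/15.60 + (4−4.40)²/4.40 + (18−15.20)²/15.20 + (8−10.40)²/10.40 = 1.8433
df = 2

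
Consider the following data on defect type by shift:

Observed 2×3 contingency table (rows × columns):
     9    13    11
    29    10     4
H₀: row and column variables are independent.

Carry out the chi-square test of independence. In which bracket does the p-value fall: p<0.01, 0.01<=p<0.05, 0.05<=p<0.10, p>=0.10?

p-value bracket: p<0.01

Row totals [33, 43], col totals [38, 23, 15], n=76
χ² = (9−16.50)²/16.50 + (13−9.99)²/9.99 + (11−6.51)²/6.51 + (29−21.50)²/21.50 + (10−13.01)²/13.01 + (4−8.49)²/8.49 = 13.0952
df = 2
p-value (upper-tail) = 0.00143
→ bracket: p<0.01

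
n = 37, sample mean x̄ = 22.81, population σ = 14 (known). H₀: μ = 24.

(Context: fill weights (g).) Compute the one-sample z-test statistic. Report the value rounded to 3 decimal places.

SE = σ/√n = 14/√37 = 2.3016
z = (x̄−μ₀)/SE = (22.81−24)/2.3016 = -0.5170

test statistic = -0.517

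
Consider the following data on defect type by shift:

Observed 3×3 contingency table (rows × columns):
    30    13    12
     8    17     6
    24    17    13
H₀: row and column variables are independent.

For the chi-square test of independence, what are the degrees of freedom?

degrees of freedom = 4

df = (r−1)(c−1) = (3−1)·(3−1) = 4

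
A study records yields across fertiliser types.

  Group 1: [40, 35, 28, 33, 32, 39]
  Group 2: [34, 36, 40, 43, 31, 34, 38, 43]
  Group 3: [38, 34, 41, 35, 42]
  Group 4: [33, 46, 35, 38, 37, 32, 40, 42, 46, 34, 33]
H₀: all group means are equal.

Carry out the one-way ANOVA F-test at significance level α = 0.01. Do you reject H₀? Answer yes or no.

Group means [34.50, 37.38, 38.00, 37.82], grand mean 37.067
SSB = Σnᵢ(x̄ᵢ−x̄)² = 50.855; SSW = ΣΣ(x−x̄ᵢ)² = 547.011
MSB = 50.855/3 = 16.9518; MSW = 547.011/26 = 21.0389
F = MSB/MSW = 0.8057
df = (3, 26)
p-value (upper-tail) = 0.50211
At α=0.01: p ≥ α → fail to reject H₀

reject H₀: no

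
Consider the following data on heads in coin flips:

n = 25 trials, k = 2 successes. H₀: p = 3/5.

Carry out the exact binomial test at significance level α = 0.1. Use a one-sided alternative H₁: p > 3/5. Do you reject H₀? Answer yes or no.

Exact binomial: n=25, k=2, p₀=3/5=0.6000
P(X≥2) from Σ C(n,i)·p₀^i·(1−p₀)^(n−i)
p-value (one-sided, H₁ greater) = 1.00000
At α=0.1: p ≥ α → fail to reject H₀

reject H₀: no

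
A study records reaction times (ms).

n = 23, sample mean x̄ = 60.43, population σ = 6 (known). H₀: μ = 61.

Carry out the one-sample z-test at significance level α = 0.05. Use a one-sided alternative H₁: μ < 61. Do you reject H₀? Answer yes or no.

SE = σ/√n = 6/√23 = 1.2511
z = (x̄−μ₀)/SE = (60.43−61)/1.2511 = -0.4556
p-value (one-sided, H₁ less) = 0.32434
At α=0.05: p ≥ α → fail to reject H₀

reject H₀: no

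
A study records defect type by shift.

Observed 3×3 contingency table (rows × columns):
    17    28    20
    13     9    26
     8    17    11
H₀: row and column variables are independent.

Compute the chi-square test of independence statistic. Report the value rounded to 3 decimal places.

test statistic = 10.984

Row totals [65, 48, 36], col totals [38, 54, 57], n=149
χ² = (17−16.58)²/16.58 + (28−23.56)²/23.56 + (20−24.87)²/24.87 + (13−12.24)²/12.24 + (9−17.40)²/17.40 + (26−18.36)²/18.36 + (8−9.18)²/9.18 + (17−13.05)²/13.05 + (11−13.77)²/13.77 = 10.9844
df = 4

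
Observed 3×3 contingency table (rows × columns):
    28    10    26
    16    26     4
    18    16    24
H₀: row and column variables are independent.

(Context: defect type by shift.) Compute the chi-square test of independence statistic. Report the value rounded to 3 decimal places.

Row totals [64, 46, 58], col totals [62, 52, 54], n=168
χ² = (28−23.62)²/23.62 + (10−19.81)²/19.81 + (26−20.57)²/20.57 + (16−16.98)²/16.98 + (26−14.24)²/14.24 + (4−14.79)²/14.79 + (18−21.40)²/21.40 + (16−17.95)²/17.95 + (24−18.64)²/18.64 = 27.0364
df = 4

test statistic = 27.036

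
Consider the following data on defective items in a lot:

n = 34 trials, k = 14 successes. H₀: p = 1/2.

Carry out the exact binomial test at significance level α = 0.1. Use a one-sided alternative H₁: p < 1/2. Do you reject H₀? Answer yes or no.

Exact binomial: n=34, k=14, p₀=1/2=0.5000
P(X≤14) from Σ C(n,i)·p₀^i·(1−p₀)^(n−i)
p-value (one-sided, H₁ less) = 0.19576
At α=0.1: p ≥ α → fail to reject H₀

reject H₀: no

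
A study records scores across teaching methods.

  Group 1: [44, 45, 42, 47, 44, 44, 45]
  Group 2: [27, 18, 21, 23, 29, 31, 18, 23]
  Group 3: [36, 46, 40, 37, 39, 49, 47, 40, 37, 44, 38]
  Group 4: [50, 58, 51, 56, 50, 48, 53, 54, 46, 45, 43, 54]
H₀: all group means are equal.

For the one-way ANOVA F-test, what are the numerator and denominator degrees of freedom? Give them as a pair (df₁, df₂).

degrees of freedom = [3, 34]

k = 4 groups, N = 38 total
df = (k−1, N−k) = (4−1, 38−4) = (3, 34)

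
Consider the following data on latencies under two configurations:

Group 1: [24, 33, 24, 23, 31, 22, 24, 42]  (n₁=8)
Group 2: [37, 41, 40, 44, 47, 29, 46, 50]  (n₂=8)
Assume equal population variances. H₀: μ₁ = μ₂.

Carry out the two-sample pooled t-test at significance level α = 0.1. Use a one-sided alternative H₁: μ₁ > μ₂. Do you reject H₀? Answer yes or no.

reject H₀: no

x̄₁=27.875, s₁=6.958, n₁=8
x̄₂=41.750, s₂=6.628, n₂=8
s_p² = [7·6.958² + 7·6.628²]/14 = 46.1696
SE = √(s_p²·(1/8+1/8)) = 3.3974
t = (27.875−41.750)/3.3974 = -4.0840
df = 14
p-value (one-sided, H₁ greater) = 0.99944
At α=0.1: p ≥ α → fail to reject H₀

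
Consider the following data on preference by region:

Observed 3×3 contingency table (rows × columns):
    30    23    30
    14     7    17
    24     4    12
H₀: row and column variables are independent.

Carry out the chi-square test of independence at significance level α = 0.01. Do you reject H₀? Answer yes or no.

Row totals [83, 38, 40], col totals [68, 34, 59], n=161
χ² = (30−35.06)²/35.06 + (23−17.53)²/17.53 + (30−30.42)²/30.42 + (14−16.05)²/16.05 + (7−8.02)²/8.02 + (17−13.93)²/13.93 + (24−16.89)²/16.89 + (4−8.45)²/8.45 + (12−14.66)²/14.66 = 9.3266
df = 4
p-value (upper-tail) = 0.05343
At α=0.01: p ≥ α → fail to reject H₀

reject H₀: no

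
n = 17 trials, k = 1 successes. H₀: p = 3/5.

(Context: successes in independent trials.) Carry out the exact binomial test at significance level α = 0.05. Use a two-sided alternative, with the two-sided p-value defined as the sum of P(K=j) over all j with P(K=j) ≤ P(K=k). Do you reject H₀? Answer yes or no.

Exact binomial: n=17, k=1, p₀=3/5=0.6000
P(X=j) = C(n,j)·p₀^j·(1−p₀)^(n−j); p = Σ P(X=j) over j with P(X=j) ≤ P(X=1)
p-value (two-sided) = 0.00000
At α=0.05: p < α → reject H₀

reject H₀: yes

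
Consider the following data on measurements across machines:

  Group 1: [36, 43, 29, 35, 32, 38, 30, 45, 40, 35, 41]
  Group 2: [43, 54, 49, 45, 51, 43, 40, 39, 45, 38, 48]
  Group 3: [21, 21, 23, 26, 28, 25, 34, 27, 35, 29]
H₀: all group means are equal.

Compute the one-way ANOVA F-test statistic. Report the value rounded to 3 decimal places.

test statistic = 33.503

Group means [36.73, 45.00, 26.90], grand mean 36.500
SSB = Σnᵢ(x̄ᵢ−x̄)² = 1716.918; SSW = ΣΣ(x−x̄ᵢ)² = 743.082
MSB = 1716.918/2 = 858.4591; MSW = 743.082/29 = 25.6235
F = MSB/MSW = 33.5028
df = (2, 29)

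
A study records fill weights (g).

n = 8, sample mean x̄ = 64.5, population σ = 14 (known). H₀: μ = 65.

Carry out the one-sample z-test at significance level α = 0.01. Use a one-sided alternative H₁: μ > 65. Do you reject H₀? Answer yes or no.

reject H₀: no

SE = σ/√n = 14/√8 = 4.9497
z = (x̄−μ₀)/SE = (64.5−65)/4.9497 = -0.1010
p-value (one-sided, H₁ greater) = 0.54023
At α=0.01: p ≥ α → fail to reject H₀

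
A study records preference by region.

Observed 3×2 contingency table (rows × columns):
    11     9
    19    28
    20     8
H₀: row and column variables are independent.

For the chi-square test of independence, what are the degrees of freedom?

df = (r−1)(c−1) = (3−1)·(2−1) = 2

degrees of freedom = 2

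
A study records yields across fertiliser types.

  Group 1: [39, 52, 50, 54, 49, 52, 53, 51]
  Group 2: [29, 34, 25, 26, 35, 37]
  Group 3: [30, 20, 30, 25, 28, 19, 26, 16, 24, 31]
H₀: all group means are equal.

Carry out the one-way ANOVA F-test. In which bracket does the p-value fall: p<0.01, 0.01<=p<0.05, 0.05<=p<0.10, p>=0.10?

p-value bracket: p<0.01

Group means [50.00, 31.00, 24.90], grand mean 34.792
SSB = Σnᵢ(x̄ᵢ−x̄)² = 2915.058; SSW = ΣΣ(x−x̄ᵢ)² = 520.900
MSB = 2915.058/2 = 1457.5292; MSW = 520.900/21 = 24.8048
F = MSB/MSW = 58.7601
df = (2, 21)
p-value (upper-tail) = 0.00000
→ bracket: p<0.01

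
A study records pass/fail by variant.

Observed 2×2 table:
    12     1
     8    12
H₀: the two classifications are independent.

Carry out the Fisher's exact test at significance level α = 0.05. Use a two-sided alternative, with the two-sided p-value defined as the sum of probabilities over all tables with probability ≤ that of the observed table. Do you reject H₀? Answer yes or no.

Margins: r₁=13, r₂=20, c₁=20, c₂=13, n=33
p_obs = C(13,12)·C(20,8)/C(33,20); sum pmf over tables with pmf ≤ p_obs
p-value (two-sided) = 0.00359
At α=0.05: p < α → reject H₀

reject H₀: yes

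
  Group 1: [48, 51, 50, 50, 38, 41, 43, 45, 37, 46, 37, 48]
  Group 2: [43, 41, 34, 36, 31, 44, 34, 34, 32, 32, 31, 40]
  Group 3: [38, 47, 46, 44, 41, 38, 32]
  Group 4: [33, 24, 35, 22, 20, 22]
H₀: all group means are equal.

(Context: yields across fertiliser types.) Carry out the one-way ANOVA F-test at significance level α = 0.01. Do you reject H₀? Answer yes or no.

Group means [44.50, 36.00, 40.86, 26.00], grand mean 38.054
SSB = Σnᵢ(x̄ᵢ−x̄)² = 1476.035; SSW = ΣΣ(x−x̄ᵢ)² = 917.857
MSB = 1476.035/3 = 492.0116; MSW = 917.857/33 = 27.8139
F = MSB/MSW = 17.6894
df = (3, 33)
p-value (upper-tail) = 0.00000
At α=0.01: p < α → reject H₀

reject H₀: yes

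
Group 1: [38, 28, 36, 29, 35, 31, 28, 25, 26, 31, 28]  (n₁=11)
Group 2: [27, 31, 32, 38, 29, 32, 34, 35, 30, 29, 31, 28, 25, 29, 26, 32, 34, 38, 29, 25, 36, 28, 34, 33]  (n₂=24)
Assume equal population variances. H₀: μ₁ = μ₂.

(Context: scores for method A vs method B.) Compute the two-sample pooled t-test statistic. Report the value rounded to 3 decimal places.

test statistic = -0.414

x̄₁=30.455, s₁=4.228, n₁=11
x̄₂=31.042, s₂=3.736, n₂=24
s_p² = [10·4.228² + 23·3.736²]/33 = 15.1420
SE = √(s_p²·(1/11+1/24)) = 1.4168
t = (30.455−31.042)/1.4168 = -0.4144
df = 33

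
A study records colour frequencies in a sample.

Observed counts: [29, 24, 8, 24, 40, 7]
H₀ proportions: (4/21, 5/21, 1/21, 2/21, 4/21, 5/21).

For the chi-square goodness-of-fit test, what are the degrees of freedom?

df = k − 1 = 6 − 1 = 5

degrees of freedom = 5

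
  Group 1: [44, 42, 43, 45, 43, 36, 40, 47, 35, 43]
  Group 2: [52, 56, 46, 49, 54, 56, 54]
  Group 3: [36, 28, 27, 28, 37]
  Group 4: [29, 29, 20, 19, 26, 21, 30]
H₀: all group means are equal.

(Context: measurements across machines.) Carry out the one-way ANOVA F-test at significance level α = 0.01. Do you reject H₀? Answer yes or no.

Group means [41.80, 52.43, 31.20, 24.86], grand mean 38.448
SSB = Σnᵢ(x̄ᵢ−x̄)² = 3036.201; SSW = ΣΣ(x−x̄ᵢ)² = 442.971
MSB = 3036.201/3 = 1012.0670; MSW = 442.971/25 = 17.7189
F = MSB/MSW = 57.1181
df = (3, 25)
p-value (upper-tail) = 0.00000
At α=0.01: p < α → reject H₀

reject H₀: yes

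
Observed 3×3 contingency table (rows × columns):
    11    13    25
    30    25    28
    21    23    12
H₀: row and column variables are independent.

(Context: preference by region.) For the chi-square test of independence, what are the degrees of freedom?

df = (r−1)(c−1) = (3−1)·(3−1) = 4

degrees of freedom = 4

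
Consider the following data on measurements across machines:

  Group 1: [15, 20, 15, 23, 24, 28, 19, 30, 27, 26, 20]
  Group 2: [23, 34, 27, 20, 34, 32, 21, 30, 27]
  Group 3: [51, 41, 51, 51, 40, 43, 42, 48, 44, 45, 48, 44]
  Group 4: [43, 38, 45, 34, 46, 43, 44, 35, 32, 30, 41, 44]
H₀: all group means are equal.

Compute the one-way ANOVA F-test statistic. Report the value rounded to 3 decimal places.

Group means [22.45, 27.56, 45.67, 39.58], grand mean 34.500
SSB = Σnᵢ(x̄ᵢ−x̄)² = 3836.467; SSW = ΣΣ(x−x̄ᵢ)² = 1004.533
MSB = 3836.467/3 = 1278.8224; MSW = 1004.533/40 = 25.1133
F = MSB/MSW = 50.9221
df = (3, 40)

test statistic = 50.922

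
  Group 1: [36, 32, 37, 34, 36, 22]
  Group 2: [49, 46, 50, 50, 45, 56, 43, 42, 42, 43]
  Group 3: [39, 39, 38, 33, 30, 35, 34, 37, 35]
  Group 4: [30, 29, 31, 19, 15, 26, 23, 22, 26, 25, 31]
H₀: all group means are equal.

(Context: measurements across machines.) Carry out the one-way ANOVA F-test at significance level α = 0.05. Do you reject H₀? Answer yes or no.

reject H₀: yes

Group means [32.83, 46.60, 35.56, 25.18], grand mean 35.000
SSB = Σnᵢ(x̄ᵢ−x̄)² = 2436.908; SSW = ΣΣ(x−x̄ᵢ)² = 681.092
MSB = 2436.908/3 = 812.3027; MSW = 681.092/32 = 21.2841
F = MSB/MSW = 38.1647
df = (3, 32)
p-value (upper-tail) = 0.00000
At α=0.05: p < α → reject H₀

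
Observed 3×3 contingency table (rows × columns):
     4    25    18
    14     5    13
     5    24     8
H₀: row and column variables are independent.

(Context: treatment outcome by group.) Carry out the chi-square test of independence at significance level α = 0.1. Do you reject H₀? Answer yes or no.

Row totals [47, 32, 37], col totals [23, 54, 39], n=116
χ² = (4−9.32)²/9.32 + (25−21.88)²/21.88 + (18−15.80)²/15.80 + (14−6.34)²/6.34 + (5−14.90)²/14.90 + (13−10.76)²/10.76 + (5−7.34)²/7.34 + (24−17.22)²/17.22 + (8−12.44)²/12.44 = 25.0587
df = 4
p-value (upper-tail) = 0.00005
At α=0.1: p < α → reject H₀

reject H₀: yes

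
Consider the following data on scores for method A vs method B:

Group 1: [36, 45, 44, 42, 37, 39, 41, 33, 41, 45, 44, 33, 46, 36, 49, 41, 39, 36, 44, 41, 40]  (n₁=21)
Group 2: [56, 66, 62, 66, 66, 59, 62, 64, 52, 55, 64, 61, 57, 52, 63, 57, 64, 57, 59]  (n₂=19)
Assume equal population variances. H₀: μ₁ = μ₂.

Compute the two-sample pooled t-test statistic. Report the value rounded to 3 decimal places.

x̄₁=40.571, s₁=4.319, n₁=21
x̄₂=60.105, s₂=4.545, n₂=19
s_p² = [20·4.319² + 18·4.545²]/38 = 19.6035
SE = √(s_p²·(1/21+1/19)) = 1.4019
t = (40.571−60.105)/1.4019 = -13.9340
df = 38

test statistic = -13.934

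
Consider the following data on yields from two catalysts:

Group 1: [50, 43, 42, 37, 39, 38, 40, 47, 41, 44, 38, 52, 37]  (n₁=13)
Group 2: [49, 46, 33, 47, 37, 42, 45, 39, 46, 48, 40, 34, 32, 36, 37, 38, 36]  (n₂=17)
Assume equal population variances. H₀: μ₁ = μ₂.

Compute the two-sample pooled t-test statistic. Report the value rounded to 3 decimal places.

test statistic = 0.952

x̄₁=42.154, s₁=4.913, n₁=13
x̄₂=40.294, s₂=5.576, n₂=17
s_p² = [12·4.913² + 16·5.576²]/28 = 28.1151
SE = √(s_p²·(1/13+1/17)) = 1.9536
t = (42.154−40.294)/1.9536 = 0.9520
df = 28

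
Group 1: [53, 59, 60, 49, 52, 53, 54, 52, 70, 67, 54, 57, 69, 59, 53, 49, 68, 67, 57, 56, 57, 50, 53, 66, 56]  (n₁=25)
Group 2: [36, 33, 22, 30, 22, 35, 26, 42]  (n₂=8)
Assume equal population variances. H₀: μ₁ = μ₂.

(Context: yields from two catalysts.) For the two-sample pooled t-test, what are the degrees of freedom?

df = n₁ + n₂ − 2 = 25 + 8 − 2 = 31

degrees of freedom = 31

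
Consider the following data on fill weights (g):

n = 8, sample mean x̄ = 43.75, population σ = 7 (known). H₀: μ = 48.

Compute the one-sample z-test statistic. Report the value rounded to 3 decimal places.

SE = σ/√n = 7/√8 = 2.4749
z = (x̄−μ₀)/SE = (43.75−48)/2.4749 = -1.7173

test statistic = -1.717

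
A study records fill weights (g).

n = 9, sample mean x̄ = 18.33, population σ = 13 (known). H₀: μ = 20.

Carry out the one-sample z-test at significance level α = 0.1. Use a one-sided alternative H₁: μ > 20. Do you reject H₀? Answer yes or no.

SE = σ/√n = 13/√9 = 4.3333
z = (x̄−μ₀)/SE = (18.33−20)/4.3333 = -0.3854
p-value (one-sided, H₁ greater) = 0.65002
At α=0.1: p ≥ α → fail to reject H₀

reject H₀: no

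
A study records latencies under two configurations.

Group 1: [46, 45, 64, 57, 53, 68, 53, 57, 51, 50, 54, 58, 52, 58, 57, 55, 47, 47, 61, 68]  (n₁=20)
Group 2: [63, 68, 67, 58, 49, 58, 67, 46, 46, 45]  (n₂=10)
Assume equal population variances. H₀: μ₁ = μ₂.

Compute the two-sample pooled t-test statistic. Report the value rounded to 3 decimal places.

test statistic = -0.553

x̄₁=55.050, s₁=6.700, n₁=20
x̄₂=56.700, s₂=9.476, n₂=10
s_p² = [19·6.700² + 9·9.476²]/28 = 59.3232
SE = √(s_p²·(1/20+1/10)) = 2.9830
t = (55.050−56.700)/2.9830 = -0.5531
df = 28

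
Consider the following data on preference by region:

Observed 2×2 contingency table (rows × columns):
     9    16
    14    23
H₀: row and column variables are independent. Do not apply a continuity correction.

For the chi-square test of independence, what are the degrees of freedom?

df = (r−1)(c−1) = (2−1)·(2−1) = 1

degrees of freedom = 1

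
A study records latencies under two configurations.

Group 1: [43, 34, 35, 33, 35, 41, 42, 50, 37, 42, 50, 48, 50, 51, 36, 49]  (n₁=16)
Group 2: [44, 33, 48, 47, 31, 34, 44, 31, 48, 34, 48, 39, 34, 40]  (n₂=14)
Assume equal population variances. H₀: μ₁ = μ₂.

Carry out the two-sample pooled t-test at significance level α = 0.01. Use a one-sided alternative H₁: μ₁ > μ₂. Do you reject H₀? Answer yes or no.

x̄₁=42.250, s₁=6.648, n₁=16
x̄₂=39.643, s₂=6.744, n₂=14
s_p² = [15·6.648² + 13·6.744²]/28 = 44.7934
SE = √(s_p²·(1/16+1/14)) = 2.4493
t = (42.250−39.643)/2.4493 = 1.0644
df = 28
p-value (one-sided, H₁ greater) = 0.14811
At α=0.01: p ≥ α → fail to reject H₀

reject H₀: no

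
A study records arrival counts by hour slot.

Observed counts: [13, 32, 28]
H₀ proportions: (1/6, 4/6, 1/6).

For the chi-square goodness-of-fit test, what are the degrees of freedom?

df = k − 1 = 3 − 1 = 2

degrees of freedom = 2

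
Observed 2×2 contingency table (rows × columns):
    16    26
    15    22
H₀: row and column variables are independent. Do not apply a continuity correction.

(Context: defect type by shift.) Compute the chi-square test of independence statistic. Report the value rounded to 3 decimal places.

test statistic = 0.049

Row totals [42, 37], col totals [31, 48], n=79
χ² = (16−16.48)²/16.48 + (26−25.52)²/25.52 + (15−14.52)²/14.52 + (22−22.48)²/22.48 = 0.0493
df = 1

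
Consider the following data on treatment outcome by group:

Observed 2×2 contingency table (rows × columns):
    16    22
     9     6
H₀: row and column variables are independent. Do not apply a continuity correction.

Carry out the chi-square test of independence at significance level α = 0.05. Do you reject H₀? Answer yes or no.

Row totals [38, 15], col totals [25, 28], n=53
χ² = (16−17.92)²/17.92 + (22−20.08)²/20.08 + (9−7.08)²/7.08 + (6−7.92)²/7.92 = 1.3820
df = 1
p-value (upper-tail) = 0.23976
At α=0.05: p ≥ α → fail to reject H₀

reject H₀: no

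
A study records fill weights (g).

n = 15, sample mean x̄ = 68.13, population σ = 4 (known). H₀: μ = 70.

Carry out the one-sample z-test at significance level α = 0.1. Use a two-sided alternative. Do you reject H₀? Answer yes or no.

reject H₀: yes

SE = σ/√n = 4/√15 = 1.0328
z = (x̄−μ₀)/SE = (68.13−70)/1.0328 = -1.8106
p-value (two-sided) = 0.07020
At α=0.1: p < α → reject H₀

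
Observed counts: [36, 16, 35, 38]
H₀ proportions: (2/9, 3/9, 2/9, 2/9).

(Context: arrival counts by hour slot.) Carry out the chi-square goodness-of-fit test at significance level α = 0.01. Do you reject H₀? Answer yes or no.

reject H₀: yes

n = 125; E_i = n·p_i = [27.78, 41.67, 27.78, 27.78]
χ² = (36−27.78)²/27.78 + (16−41.67)²/41.67 + (35−27.78)²/27.78 + (38−27.78)²/27.78 = 23.8840
df = 3
p-value (upper-tail) = 0.00003
At α=0.01: p < α → reject H₀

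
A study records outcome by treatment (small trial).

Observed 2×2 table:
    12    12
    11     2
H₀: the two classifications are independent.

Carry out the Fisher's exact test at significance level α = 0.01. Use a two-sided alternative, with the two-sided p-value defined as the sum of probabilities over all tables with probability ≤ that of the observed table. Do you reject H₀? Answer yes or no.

Margins: r₁=24, r₂=13, c₁=23, c₂=14, n=37
p_obs = C(24,12)·C(13,11)/C(37,23); sum pmf over tables with pmf ≤ p_obs
p-value (two-sided) = 0.07404
At α=0.01: p ≥ α → fail to reject H₀

reject H₀: no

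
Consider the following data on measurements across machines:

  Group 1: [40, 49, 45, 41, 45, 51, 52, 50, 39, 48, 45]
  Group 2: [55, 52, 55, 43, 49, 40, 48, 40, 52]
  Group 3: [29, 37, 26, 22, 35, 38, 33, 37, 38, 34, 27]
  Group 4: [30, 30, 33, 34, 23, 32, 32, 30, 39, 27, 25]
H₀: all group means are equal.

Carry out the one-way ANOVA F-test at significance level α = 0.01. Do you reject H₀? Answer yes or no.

reject H₀: yes

Group means [45.91, 48.22, 32.36, 30.45], grand mean 38.810
SSB = Σnᵢ(x̄ᵢ−x̄)² = 2576.739; SSW = ΣΣ(x−x̄ᵢ)² = 985.737
MSB = 2576.739/3 = 858.9129; MSW = 985.737/38 = 25.9405
F = MSB/MSW = 33.1109
df = (3, 38)
p-value (upper-tail) = 0.00000
At α=0.01: p < α → reject H₀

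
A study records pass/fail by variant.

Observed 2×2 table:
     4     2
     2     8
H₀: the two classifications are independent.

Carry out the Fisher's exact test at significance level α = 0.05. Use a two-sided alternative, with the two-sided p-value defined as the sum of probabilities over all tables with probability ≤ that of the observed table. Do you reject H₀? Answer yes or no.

Margins: r₁=6, r₂=10, c₁=6, c₂=10, n=16
p_obs = C(6,4)·C(10,2)/C(16,6); sum pmf over tables with pmf ≤ p_obs
p-value (two-sided) = 0.11813
At α=0.05: p ≥ α → fail to reject H₀

reject H₀: no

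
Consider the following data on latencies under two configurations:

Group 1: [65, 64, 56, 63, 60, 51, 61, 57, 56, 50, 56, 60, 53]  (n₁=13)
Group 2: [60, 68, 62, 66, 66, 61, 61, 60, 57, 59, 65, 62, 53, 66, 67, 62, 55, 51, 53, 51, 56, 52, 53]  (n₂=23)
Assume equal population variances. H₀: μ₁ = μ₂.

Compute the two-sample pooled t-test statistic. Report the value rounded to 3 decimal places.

x̄₁=57.846, s₁=4.811, n₁=13
x̄₂=59.391, s₂=5.541, n₂=23
s_p² = [12·4.811² + 22·5.541²]/34 = 28.0344
SE = √(s_p²·(1/13+1/23)) = 1.8372
t = (57.846−59.391)/1.8372 = -0.8410
df = 34

test statistic = -0.841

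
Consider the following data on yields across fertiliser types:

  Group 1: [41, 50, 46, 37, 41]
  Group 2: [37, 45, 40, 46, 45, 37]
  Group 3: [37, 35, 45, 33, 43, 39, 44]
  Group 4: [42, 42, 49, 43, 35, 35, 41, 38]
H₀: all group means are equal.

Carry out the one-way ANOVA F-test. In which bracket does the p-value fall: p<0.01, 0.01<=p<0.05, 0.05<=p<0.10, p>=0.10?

Group means [43.00, 41.67, 39.43, 40.62], grand mean 41.000
SSB = Σnᵢ(x̄ᵢ−x̄)² = 41.077; SSW = ΣΣ(x−x̄ᵢ)² = 470.923
MSB = 41.077/3 = 13.6925; MSW = 470.923/22 = 21.4056
F = MSB/MSW = 0.6397
df = (3, 22)
p-value (upper-tail) = 0.59755
→ bracket: p>=0.10

p-value bracket: p>=0.10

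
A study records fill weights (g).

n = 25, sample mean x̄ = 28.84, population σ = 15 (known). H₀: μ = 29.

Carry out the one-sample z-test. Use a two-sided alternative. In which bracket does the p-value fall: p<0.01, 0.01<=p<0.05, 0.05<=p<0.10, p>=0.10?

SE = σ/√n = 15/√25 = 3.0000
z = (x̄−μ₀)/SE = (28.84−29)/3.0000 = -0.0533
p-value (two-sided) = 0.95747
→ bracket: p>=0.10

p-value bracket: p>=0.10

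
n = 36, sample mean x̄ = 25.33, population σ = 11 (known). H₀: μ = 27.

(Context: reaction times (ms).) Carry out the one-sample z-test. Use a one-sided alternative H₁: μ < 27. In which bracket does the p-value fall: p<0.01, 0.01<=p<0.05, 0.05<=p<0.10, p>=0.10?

SE = σ/√n = 11/√36 = 1.8333
z = (x̄−μ₀)/SE = (25.33−27)/1.8333 = -0.9109
p-value (one-sided, H₁ less) = 0.18117
→ bracket: p>=0.10

p-value bracket: p>=0.10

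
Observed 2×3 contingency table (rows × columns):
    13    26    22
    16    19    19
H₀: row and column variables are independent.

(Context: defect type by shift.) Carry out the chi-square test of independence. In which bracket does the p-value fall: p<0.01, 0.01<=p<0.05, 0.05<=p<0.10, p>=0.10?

Row totals [61, 54], col totals [29, 45, 41], n=115
χ² = (13−15.38)²/15.38 + (26−23.87)²/23.87 + (22−21.75)²/21.75 + (16−13.62)²/13.62 + (19−21.13)²/21.13 + (19−19.25)²/19.25 = 1.1971
df = 2
p-value (upper-tail) = 0.54961
→ bracket: p>=0.10

p-value bracket: p>=0.10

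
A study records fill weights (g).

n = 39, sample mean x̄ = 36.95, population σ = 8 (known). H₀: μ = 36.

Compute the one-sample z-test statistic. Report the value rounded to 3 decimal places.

test statistic = 0.742

SE = σ/√n = 8/√39 = 1.2810
z = (x̄−μ₀)/SE = (36.95−36)/1.2810 = 0.7416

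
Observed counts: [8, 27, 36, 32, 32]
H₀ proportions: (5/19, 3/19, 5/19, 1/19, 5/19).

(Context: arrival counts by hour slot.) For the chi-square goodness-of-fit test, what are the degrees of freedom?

degrees of freedom = 4

df = k − 1 = 5 − 1 = 4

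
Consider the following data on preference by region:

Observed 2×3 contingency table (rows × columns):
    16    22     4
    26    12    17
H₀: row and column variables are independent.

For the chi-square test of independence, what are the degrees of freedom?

degrees of freedom = 2

df = (r−1)(c−1) = (2−1)·(3−1) = 2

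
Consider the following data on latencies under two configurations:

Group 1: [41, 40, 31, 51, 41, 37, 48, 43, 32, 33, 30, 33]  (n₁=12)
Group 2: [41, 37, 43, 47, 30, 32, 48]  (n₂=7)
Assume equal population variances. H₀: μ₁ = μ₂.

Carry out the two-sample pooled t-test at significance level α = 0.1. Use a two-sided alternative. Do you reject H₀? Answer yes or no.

reject H₀: no

x̄₁=38.333, s₁=6.840, n₁=12
x̄₂=39.714, s₂=7.017, n₂=7
s_p² = [11·6.840² + 6·7.017²]/17 = 47.6527
SE = √(s_p²·(1/12+1/7)) = 3.2831
t = (38.333−39.714)/3.2831 = -0.4206
df = 17
p-value (two-sided) = 0.67930
At α=0.1: p ≥ α → fail to reject H₀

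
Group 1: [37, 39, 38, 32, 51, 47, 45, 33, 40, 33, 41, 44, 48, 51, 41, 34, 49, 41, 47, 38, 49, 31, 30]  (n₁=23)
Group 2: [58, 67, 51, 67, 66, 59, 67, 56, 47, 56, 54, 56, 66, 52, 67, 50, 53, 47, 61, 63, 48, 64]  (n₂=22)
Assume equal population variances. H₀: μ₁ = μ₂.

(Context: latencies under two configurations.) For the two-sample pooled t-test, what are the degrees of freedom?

df = n₁ + n₂ − 2 = 23 + 22 − 2 = 43

degrees of freedom = 43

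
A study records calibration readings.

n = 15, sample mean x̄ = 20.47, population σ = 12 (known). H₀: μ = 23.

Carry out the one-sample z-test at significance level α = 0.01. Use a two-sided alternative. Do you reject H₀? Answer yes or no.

SE = σ/√n = 12/√15 = 3.0984
z = (x̄−μ₀)/SE = (20.47−23)/3.0984 = -0.8166
p-value (two-sided) = 0.41418
At α=0.01: p ≥ α → fail to reject H₀

reject H₀: no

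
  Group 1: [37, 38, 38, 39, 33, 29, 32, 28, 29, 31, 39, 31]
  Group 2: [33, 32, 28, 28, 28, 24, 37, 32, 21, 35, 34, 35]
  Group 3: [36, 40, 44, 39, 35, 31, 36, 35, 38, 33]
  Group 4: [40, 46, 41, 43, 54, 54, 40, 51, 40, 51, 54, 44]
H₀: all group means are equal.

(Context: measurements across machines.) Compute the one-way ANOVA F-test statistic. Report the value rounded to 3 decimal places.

Group means [33.67, 30.58, 36.70, 46.50], grand mean 36.870
SSB = Σnᵢ(x̄ᵢ−x̄)² = 1710.534; SSW = ΣΣ(x−x̄ᵢ)² = 964.683
MSB = 1710.534/3 = 570.1780; MSW = 964.683/42 = 22.9687
F = MSB/MSW = 24.8242
df = (3, 42)

test statistic = 24.824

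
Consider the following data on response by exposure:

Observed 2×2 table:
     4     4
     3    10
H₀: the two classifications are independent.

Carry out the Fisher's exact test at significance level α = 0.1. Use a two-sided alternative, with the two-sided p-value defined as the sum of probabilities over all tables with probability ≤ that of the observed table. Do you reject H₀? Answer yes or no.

Margins: r₁=8, r₂=13, c₁=7, c₂=14, n=21
p_obs = C(8,4)·C(13,3)/C(21,7); sum pmf over tables with pmf ≤ p_obs
p-value (two-sided) = 0.34575
At α=0.1: p ≥ α → fail to reject H₀

reject H₀: no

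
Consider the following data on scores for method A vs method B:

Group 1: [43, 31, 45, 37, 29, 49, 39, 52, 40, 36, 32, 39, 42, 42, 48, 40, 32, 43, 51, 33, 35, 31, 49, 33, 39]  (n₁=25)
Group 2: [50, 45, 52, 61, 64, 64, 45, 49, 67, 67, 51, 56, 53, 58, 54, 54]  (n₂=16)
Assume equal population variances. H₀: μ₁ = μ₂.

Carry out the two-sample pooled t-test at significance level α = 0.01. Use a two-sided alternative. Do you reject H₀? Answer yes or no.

x̄₁=39.600, s₁=6.770, n₁=25
x̄₂=55.625, s₂=7.219, n₂=16
s_p² = [24·6.770² + 15·7.219²]/39 = 48.2500
SE = √(s_p²·(1/25+1/16)) = 2.2239
t = (39.600−55.625)/2.2239 = -7.2059
df = 39
p-value (two-sided) = 0.00000
At α=0.01: p < α → reject H₀

reject H₀: yes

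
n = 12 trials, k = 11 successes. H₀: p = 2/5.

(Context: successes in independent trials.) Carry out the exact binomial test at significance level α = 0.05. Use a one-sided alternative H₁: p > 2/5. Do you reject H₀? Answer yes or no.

Exact binomial: n=12, k=11, p₀=2/5=0.4000
P(X≥11) from Σ C(n,i)·p₀^i·(1−p₀)^(n−i)
p-value (one-sided, H₁ greater) = 0.00032
At α=0.05: p < α → reject H₀

reject H₀: yes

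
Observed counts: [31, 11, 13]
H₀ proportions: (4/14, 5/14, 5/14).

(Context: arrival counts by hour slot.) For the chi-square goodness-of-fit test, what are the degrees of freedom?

degrees of freedom = 2

df = k − 1 = 3 − 1 = 2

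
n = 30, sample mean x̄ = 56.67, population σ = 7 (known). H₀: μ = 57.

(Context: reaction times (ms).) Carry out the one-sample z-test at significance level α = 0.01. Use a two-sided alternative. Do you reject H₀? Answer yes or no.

SE = σ/√n = 7/√30 = 1.2780
z = (x̄−μ₀)/SE = (56.67−57)/1.2780 = -0.2582
p-value (two-sided) = 0.79624
At α=0.01: p ≥ α → fail to reject H₀

reject H₀: no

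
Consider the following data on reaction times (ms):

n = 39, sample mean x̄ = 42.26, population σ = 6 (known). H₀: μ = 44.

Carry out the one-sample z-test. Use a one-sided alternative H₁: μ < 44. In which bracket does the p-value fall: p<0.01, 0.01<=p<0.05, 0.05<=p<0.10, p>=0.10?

p-value bracket: 0.01<=p<0.05

SE = σ/√n = 6/√39 = 0.9608
z = (x̄−μ₀)/SE = (42.26−44)/0.9608 = -1.8110
p-value (one-sided, H₁ less) = 0.03507
→ bracket: 0.01<=p<0.05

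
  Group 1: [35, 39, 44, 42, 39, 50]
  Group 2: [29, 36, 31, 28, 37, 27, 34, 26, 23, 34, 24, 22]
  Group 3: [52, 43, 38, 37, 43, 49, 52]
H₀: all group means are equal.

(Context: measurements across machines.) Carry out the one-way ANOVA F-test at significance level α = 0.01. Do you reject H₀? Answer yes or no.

reject H₀: yes

Group means [41.50, 29.25, 44.86], grand mean 36.560
SSB = Σnᵢ(x̄ᵢ−x̄)² = 1269.553; SSW = ΣΣ(x−x̄ᵢ)² = 658.607
MSB = 1269.553/2 = 634.7764; MSW = 658.607/22 = 29.9367
F = MSB/MSW = 21.2040
df = (2, 22)
p-value (upper-tail) = 0.00001
At α=0.01: p < α → reject H₀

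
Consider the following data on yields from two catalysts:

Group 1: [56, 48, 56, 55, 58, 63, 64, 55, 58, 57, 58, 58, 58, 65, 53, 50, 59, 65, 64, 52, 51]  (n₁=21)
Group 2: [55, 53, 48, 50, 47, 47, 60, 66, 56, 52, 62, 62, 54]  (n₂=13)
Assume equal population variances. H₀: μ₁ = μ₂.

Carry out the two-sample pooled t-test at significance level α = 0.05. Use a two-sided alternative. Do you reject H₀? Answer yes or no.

reject H₀: no

x̄₁=57.286, s₁=4.931, n₁=21
x̄₂=54.769, s₂=6.193, n₂=13
s_p² = [20·4.931² + 12·6.193²]/32 = 29.5810
SE = √(s_p²·(1/21+1/13)) = 1.9194
t = (57.286−54.769)/1.9194 = 1.3111
df = 32
p-value (two-sided) = 0.19916
At α=0.05: p ≥ α → fail to reject H₀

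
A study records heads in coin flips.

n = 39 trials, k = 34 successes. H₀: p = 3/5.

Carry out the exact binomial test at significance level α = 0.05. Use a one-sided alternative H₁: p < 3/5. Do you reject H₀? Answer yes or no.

Exact binomial: n=39, k=34, p₀=3/5=0.6000
P(X≤34) from Σ C(n,i)·p₀^i·(1−p₀)^(n−i)
p-value (one-sided, H₁ less) = 0.99996
At α=0.05: p ≥ α → fail to reject H₀

reject H₀: no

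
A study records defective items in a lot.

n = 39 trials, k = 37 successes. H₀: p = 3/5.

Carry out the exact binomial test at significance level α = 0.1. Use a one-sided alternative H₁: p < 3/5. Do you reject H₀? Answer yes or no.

Exact binomial: n=39, k=37, p₀=3/5=0.6000
P(X≤37) from Σ C(n,i)·p₀^i·(1−p₀)^(n−i)
p-value (one-sided, H₁ less) = 1.00000
At α=0.1: p ≥ α → fail to reject H₀

reject H₀: no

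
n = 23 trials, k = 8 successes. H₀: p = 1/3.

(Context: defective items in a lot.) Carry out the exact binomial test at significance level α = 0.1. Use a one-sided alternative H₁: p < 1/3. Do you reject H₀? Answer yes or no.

Exact binomial: n=23, k=8, p₀=1/3=0.3333
P(X≤8) from Σ C(n,i)·p₀^i·(1−p₀)^(n−i)
p-value (one-sided, H₁ less) = 0.65135
At α=0.1: p ≥ α → fail to reject H₀

reject H₀: no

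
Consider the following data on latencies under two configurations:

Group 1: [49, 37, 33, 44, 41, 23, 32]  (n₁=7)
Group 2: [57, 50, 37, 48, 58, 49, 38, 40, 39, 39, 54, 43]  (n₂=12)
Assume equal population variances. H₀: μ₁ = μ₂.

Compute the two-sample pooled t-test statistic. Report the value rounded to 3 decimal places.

x̄₁=37.000, s₁=8.622, n₁=7
x̄₂=46.000, s₂=7.663, n₂=12
s_p² = [6·8.622² + 11·7.663²]/17 = 64.2353
SE = √(s_p²·(1/7+1/12)) = 3.8117
t = (37.000−46.000)/3.8117 = -2.3611
df = 17

test statistic = -2.361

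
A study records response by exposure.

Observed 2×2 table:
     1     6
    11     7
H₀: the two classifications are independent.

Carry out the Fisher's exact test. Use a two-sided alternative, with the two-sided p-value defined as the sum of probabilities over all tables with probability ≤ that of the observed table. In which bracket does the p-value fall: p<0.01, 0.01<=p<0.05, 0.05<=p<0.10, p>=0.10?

Margins: r₁=7, r₂=18, c₁=12, c₂=13, n=25
p_obs = C(7,1)·C(18,11)/C(25,12); sum pmf over tables with pmf ≤ p_obs
p-value (two-sided) = 0.07304
→ bracket: 0.05<=p<0.10

p-value bracket: 0.05<=p<0.10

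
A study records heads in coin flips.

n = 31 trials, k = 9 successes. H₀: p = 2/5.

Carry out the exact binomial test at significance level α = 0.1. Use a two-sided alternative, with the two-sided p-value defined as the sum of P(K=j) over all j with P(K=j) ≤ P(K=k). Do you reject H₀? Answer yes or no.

reject H₀: no

Exact binomial: n=31, k=9, p₀=2/5=0.4000
P(X=j) = C(n,j)·p₀^j·(1−p₀)^(n−j); p = Σ P(X=j) over j with P(X=j) ≤ P(X=9)
p-value (two-sided) = 0.27176
At α=0.1: p ≥ α → fail to reject H₀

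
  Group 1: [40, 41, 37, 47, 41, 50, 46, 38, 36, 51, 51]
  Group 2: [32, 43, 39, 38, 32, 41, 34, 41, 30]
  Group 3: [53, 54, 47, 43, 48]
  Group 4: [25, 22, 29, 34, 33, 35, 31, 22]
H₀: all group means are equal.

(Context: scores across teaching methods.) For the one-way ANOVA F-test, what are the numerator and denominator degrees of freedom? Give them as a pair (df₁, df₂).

k = 4 groups, N = 33 total
df = (k−1, N−k) = (4−1, 33−4) = (3, 29)

degrees of freedom = [3, 29]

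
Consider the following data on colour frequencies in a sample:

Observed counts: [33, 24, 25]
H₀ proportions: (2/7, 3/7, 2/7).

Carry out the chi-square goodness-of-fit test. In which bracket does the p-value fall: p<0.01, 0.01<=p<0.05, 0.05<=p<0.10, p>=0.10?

p-value bracket: 0.01<=p<0.05

n = 82; E_i = n·p_i = [23.43, 35.14, 23.43]
χ² = (33−23.43)²/23.43 + (24−35.14)²/35.14 + (25−23.43)²/23.43 = 7.5488
df = 2
p-value (upper-tail) = 0.02295
→ bracket: 0.01<=p<0.05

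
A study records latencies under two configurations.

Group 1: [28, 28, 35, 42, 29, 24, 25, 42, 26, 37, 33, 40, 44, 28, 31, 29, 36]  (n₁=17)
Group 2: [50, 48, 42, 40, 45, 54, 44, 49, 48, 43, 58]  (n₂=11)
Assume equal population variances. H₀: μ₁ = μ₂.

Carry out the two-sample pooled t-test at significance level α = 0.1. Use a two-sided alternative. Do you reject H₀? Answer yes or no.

x̄₁=32.765, s₁=6.447, n₁=17
x̄₂=47.364, s₂=5.353, n₂=11
s_p² = [16·6.447² + 10·5.353²]/26 = 36.6002
SE = √(s_p²·(1/17+1/11)) = 2.3410
t = (32.765−47.364)/2.3410 = -6.2362
df = 26
p-value (two-sided) = 0.00000
At α=0.1: p < α → reject H₀

reject H₀: yes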